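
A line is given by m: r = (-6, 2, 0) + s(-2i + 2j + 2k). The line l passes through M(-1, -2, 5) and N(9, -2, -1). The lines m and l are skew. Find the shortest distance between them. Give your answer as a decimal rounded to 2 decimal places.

7.79

A direction vector for l is N − M = (10, 0, -6).
Common perpendicular direction n = (-2, 2, 2) × (10, 0, -6) = (-12, 8, -20).
With w = (-1, -2, 5) − (-6, 2, 0) = (5, -4, 5), w · n = -192.
Distance = |w · n| / |n| = |-192| / √608 ≈ 7.79.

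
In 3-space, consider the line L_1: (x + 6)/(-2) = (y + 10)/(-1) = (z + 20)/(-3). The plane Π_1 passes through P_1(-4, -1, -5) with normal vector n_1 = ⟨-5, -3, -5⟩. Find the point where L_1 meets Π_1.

(2, -6, -8)

L_1 has direction (-2, -1, -3) through (-6, -10, -20).
Π_1: n_1·r = n_1·P_1 gives -5x - 3y - 5z = 48.
Substitute r = (-6, -10, -20) + t(-2, -1, -3) into the plane: 160 + 28t = 48, so t = -4.
Intersection: (-6, -10, -20) + (-4)·(-2, -1, -3) = (2, -6, -8).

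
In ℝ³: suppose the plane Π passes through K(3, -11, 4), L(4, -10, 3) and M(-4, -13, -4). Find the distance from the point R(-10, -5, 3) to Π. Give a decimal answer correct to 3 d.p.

KL = (1, 1, -1), KM = (-7, -2, -8); a normal to Π is KL × KM = (-10, 15, 5).
Using K: Π has equation -10x + 15y + 5z = -175.
n·R − d = (-10)·(-10) + (15)·(-5) + (5)·(3) − (-175) = 215; |n| = √350.
Distance = |215| / √350 = 215/√350 ≈ 11.492.

11.492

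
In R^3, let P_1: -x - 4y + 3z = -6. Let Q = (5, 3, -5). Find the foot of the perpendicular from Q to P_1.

(4, -1, -2)

Foot = Q − λn with λ = (n·Q − d)/|n|² = (-32 − (-6))/26 = -1.
Foot = (5, 3, -5) − (-1)·(-1, -4, 3) = (4, -1, -2).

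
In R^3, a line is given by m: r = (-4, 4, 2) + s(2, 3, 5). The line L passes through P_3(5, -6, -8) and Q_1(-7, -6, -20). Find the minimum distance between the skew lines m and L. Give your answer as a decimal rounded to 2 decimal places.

A direction vector for L is Q_1 − P_3 = (-12, 0, -12).
Common perpendicular direction n = (2, 3, 5) × (-12, 0, -12) = (-36, -36, 36).
With w = (5, -6, -8) − (-4, 4, 2) = (9, -10, -10), w · n = -324.
Distance = |w · n| / |n| = |-324| / √3888 ≈ 5.20.

5.20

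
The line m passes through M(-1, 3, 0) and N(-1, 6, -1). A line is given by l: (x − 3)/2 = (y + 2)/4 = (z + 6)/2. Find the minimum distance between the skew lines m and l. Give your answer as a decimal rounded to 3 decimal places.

A direction vector for m is N − M = (0, 3, -1).
l has direction (2, 4, 2) through (3, -2, -6).
Common perpendicular direction n = (0, 3, -1) × (2, 4, 2) = (10, -2, -6).
With w = (3, -2, -6) − (-1, 3, 0) = (4, -5, -6), w · n = 86.
Distance = |w · n| / |n| = |86| / √140 ≈ 7.268.

7.268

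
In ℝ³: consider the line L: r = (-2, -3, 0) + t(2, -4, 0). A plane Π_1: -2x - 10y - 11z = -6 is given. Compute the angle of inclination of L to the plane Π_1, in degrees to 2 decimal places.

sin θ = |n·v| / (|n||v|) = |36| / (√225 · √20) = 0.53666.
θ ≈ 32.46°.

32.46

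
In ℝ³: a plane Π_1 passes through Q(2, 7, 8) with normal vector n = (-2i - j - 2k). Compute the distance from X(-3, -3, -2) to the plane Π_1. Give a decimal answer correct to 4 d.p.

13.3333

Π_1: n·r = n·Q gives -2x - y - 2z = -27.
n·X − d = (-2)·(-3) + (-1)·(-3) + (-2)·(-2) − (-27) = 40; |n| = √9.
Distance = |40| / √9 = 40/√9 ≈ 13.3333.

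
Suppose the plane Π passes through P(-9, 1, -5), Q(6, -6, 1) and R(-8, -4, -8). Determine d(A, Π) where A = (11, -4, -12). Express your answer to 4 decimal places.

PQ = (15, -7, 6), PR = (1, -5, -3); a normal to Π is PQ × PR = (51, 51, -68).
Using P: Π has equation 51x + 51y - 68z = -68.
n·A − d = (51)·(11) + (51)·(-4) + (-68)·(-12) − (-68) = 1241; |n| = √9826.
Distance = |1241| / √9826 = 1241/√9826 ≈ 12.5194.

12.5194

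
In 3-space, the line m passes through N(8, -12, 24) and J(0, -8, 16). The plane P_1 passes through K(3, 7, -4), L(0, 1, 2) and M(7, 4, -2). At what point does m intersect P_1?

(-8, -4, 8)

A direction vector for m is J − N = (-8, 4, -8).
KL = (-3, -6, 6), KM = (4, -3, 2); a normal to P_1 is KL × KM = (6, 30, 33).
Using K: P_1 has equation 6x + 30y + 33z = 96.
Substitute r = (8, -12, 24) + t(-8, 4, -8) into the plane: 480 + (-192)t = 96, so t = 2.
Intersection: (8, -12, 24) + 2·(-8, 4, -8) = (-8, -4, 8).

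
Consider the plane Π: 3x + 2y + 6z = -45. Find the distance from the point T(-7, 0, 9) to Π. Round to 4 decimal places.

n·T − d = (3)·(-7) + (2)·(0) + (6)·(9) − (-45) = 78; |n| = √49.
Distance = |78| / √49 = 78/√49 ≈ 11.1429.

11.1429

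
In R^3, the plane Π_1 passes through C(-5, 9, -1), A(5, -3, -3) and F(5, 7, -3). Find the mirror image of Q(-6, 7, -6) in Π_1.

CA = (10, -12, -2), CF = (10, -2, -2); a normal to Π_1 is CA × CF = (20, 0, 100).
Using C: Π_1 has equation 20x + 100z = -200.
λ = (n·Q − d)/|n|² = (-720 − (-200))/10400 = -1/20.
Reflection = Q − 2λn = (-6, 7, -6) − (-1/10)·(20, 0, 100) = (-4, 7, 4).

(-4, 7, 4)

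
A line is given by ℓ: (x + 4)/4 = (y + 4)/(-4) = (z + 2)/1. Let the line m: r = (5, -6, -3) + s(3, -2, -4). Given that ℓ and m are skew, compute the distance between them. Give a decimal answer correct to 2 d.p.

4.53

ℓ has direction (4, -4, 1) through (-4, -4, -2).
Common perpendicular direction n = (4, -4, 1) × (3, -2, -4) = (18, 19, 4).
With w = (5, -6, -3) − (-4, -4, -2) = (9, -2, -1), w · n = 120.
Distance = |w · n| / |n| = |120| / √701 ≈ 4.53.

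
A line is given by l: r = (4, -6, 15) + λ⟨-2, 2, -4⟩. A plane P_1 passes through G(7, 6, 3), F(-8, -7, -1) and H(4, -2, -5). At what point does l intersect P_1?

GF = (-15, -13, -4), GH = (-3, -8, -8); a normal to P_1 is GF × GH = (72, -108, 81).
Using G: P_1 has equation 72x - 108y + 81z = 99.
Substitute r = (4, -6, 15) + t(-2, 2, -4) into the plane: 2151 + (-684)t = 99, so t = 3.
Intersection: (4, -6, 15) + 3·(-2, 2, -4) = (-2, 0, 3).

(-2, 0, 3)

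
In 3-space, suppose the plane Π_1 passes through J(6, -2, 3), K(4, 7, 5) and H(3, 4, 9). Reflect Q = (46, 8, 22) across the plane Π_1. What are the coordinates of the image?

(-38, -4, -8)

JK = (-2, 9, 2), JH = (-3, 6, 6); a normal to Π_1 is JK × JH = (42, 6, 15).
Using J: Π_1 has equation 42x + 6y + 15z = 285.
λ = (n·Q − d)/|n|² = (2310 − 285)/2025 = 1.
Reflection = Q − 2λn = (46, 8, 22) − 2·(42, 6, 15) = (-38, -4, -8).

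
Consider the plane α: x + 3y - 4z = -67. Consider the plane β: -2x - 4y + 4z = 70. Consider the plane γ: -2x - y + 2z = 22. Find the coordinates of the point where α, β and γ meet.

(5, -8, 12)

Solving the 3×3 linear system x + 3y - 4z = -67, -2x - 4y + 4z = 70, -2x - y + 2z = 22 (e.g. by elimination or Cramer's rule, determinant = 8) gives (5, -8, 12).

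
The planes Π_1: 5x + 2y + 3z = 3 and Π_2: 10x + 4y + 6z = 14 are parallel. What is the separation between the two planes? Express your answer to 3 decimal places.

0.649

Rescale Π_2 by 1/2: 5x + 2y + 3z = 7. Then distance = |3 − 7| / √38 ≈ 0.649.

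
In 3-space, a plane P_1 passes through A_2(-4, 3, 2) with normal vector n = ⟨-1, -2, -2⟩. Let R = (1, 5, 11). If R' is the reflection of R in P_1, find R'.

(-5, -7, -1)

P_1: n·r = n·A_2 gives -x - 2y - 2z = -6.
λ = (n·R − d)/|n|² = (-33 − (-6))/9 = -3.
Reflection = R − 2λn = (1, 5, 11) − (-6)·(-1, -2, -2) = (-5, -7, -1).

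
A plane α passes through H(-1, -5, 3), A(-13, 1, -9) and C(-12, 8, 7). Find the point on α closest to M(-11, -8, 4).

HA = (-12, 6, -12), HC = (-11, 13, 4); a normal to α is HA × HC = (180, 180, -90).
Using H: α has equation 180x + 180y - 90z = -1350.
Foot = M − λn with λ = (n·M − d)/|n|² = (-3780 − (-1350))/72900 = -1/30.
Foot = (-11, -8, 4) − (-1/30)·(180, 180, -90) = (-5, -2, 1).

(-5, -2, 1)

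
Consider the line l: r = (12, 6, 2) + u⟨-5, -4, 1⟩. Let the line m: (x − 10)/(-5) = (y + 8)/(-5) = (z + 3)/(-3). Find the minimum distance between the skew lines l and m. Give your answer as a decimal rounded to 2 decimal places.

m has direction (-5, -5, -3) through (10, -8, -3).
Common perpendicular direction n = (-5, -4, 1) × (-5, -5, -3) = (17, -20, 5).
With w = (10, -8, -3) − (12, 6, 2) = (-2, -14, -5), w · n = 221.
Distance = |w · n| / |n| = |221| / √714 ≈ 8.27.

8.27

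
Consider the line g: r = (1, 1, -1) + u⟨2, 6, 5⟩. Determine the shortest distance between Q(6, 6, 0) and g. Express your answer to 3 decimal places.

4.455

Taking (1, 1, -1) on g with direction v = (2, 6, 5): w = Q − (1, 1, -1) = (5, 5, 1), and w × v = (19, -23, 20).
Distance = |w × v| / |v| = √1290 / √65 ≈ 4.455.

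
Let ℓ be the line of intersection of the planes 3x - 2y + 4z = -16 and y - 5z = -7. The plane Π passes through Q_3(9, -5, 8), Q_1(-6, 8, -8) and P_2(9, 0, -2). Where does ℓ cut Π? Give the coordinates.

(-6, 3, 2)

Direction of ℓ: (3, -2, 4) × (0, 1, -5) = (6, 15, 3).
A point on ℓ: solving the two plane equations with x = -14 gives (-14, -17, -2).
Q_3Q_1 = (-15, 13, -16), Q_3P_2 = (0, 5, -10); a normal to Π is Q_3Q_1 × Q_3P_2 = (-50, -150, -75).
Using Q_3: Π has equation -50x - 150y - 75z = -300.
Substitute r = (-14, -17, -2) + t(6, 15, 3) into the plane: 3400 + (-2775)t = -300, so t = 4/3.
Intersection: (-14, -17, -2) + (4/3)·(6, 15, 3) = (-6, 3, 2).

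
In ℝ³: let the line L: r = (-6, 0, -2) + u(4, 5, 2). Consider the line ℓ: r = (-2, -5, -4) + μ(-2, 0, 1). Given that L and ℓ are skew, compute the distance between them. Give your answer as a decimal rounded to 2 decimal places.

Common perpendicular direction n = (4, 5, 2) × (-2, 0, 1) = (5, -8, 10).
With w = (-2, -5, -4) − (-6, 0, -2) = (4, -5, -2), w · n = 40.
Distance = |w · n| / |n| = |40| / √189 ≈ 2.91.

2.91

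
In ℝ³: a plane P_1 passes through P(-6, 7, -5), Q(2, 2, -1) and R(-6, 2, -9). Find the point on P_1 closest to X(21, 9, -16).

(6, -3, -1)

PQ = (8, -5, 4), PR = (0, -5, -4); a normal to P_1 is PQ × PR = (40, 32, -40).
Using P: P_1 has equation 40x + 32y - 40z = 184.
Foot = X − λn with λ = (n·X − d)/|n|² = (1768 − 184)/4224 = 3/8.
Foot = (21, 9, -16) − (3/8)·(40, 32, -40) = (6, -3, -1).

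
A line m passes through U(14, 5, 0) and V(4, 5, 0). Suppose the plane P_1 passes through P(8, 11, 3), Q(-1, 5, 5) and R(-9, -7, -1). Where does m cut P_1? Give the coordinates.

A direction vector for m is V − U = (-10, 0, 0).
PQ = (-9, -6, 2), PR = (-17, -18, -4); a normal to P_1 is PQ × PR = (60, -70, 60).
Using P: P_1 has equation 60x - 70y + 60z = -110.
Substitute r = (14, 5, 0) + t(-10, 0, 0) into the plane: 490 + (-600)t = -110, so t = 1.
Intersection: (14, 5, 0) + 1·(-10, 0, 0) = (4, 5, 0).

(4, 5, 0)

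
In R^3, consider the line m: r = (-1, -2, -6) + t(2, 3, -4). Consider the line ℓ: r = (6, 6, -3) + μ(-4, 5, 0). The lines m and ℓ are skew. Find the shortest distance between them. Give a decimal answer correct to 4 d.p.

9.8922

Common perpendicular direction n = (2, 3, -4) × (-4, 5, 0) = (20, 16, 22).
With w = (6, 6, -3) − (-1, -2, -6) = (7, 8, 3), w · n = 334.
Distance = |w · n| / |n| = |334| / √1140 ≈ 9.8922.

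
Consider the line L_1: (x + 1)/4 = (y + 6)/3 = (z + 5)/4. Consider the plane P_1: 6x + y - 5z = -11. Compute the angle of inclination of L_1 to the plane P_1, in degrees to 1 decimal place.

L_1 has direction (4, 3, 4) through (-1, -6, -5).
sin θ = |n·v| / (|n||v|) = |7| / (√62 · √41) = 0.13884.
θ ≈ 8.0°.

8.0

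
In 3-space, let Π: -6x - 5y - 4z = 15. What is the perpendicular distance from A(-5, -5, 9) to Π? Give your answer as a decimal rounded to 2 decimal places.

n·A − d = (-6)·(-5) + (-5)·(-5) + (-4)·(9) − 15 = 4; |n| = √77.
Distance = |4| / √77 = 4/√77 ≈ 0.46.

0.46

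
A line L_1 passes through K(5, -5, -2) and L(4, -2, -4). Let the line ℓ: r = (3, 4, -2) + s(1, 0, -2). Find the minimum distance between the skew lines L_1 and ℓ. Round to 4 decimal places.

A direction vector for L_1 is L − K = (-1, 3, -2).
Common perpendicular direction n = (-1, 3, -2) × (1, 0, -2) = (-6, -4, -3).
With w = (3, 4, -2) − (5, -5, -2) = (-2, 9, 0), w · n = -24.
Distance = |w · n| / |n| = |-24| / √61 ≈ 3.0729.

3.0729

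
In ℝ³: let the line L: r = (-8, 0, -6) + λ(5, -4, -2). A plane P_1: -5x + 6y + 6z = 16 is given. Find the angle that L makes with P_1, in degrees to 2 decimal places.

67.41

sin θ = |n·v| / (|n||v|) = |-61| / (√97 · √45) = 0.92329.
θ ≈ 67.41°.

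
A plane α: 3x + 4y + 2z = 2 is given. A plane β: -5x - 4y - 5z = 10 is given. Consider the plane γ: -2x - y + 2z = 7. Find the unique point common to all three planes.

Solving the 3×3 linear system 3x + 4y + 2z = 2, -5x - 4y - 5z = 10, -2x - y + 2z = 7 (e.g. by elimination or Cramer's rule, determinant = 35) gives (-6, 5, 0).

(-6, 5, 0)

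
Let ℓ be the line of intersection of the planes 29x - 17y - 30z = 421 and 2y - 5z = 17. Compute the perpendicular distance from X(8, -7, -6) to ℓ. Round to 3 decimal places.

Direction of ℓ: (29, -17, -30) × (0, 2, -5) = (145, 145, 58).
A point on ℓ: solving the two plane equations with x = 7 gives (7, -4, -5).
Taking (7, -4, -5) on ℓ with direction v = (145, 145, 58): w = X − (7, -4, -5) = (1, -3, -1), and w × v = (-29, -203, 580).
Distance = |w × v| / |v| = √378450 / √45414 ≈ 2.887.

2.887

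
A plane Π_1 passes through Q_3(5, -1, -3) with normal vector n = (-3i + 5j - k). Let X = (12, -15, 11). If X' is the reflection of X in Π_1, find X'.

(-6, 15, 5)

Π_1: n·r = n·Q_3 gives -3x + 5y - z = -17.
λ = (n·X − d)/|n|² = (-122 − (-17))/35 = -3.
Reflection = X − 2λn = (12, -15, 11) − (-6)·(-3, 5, -1) = (-6, 15, 5).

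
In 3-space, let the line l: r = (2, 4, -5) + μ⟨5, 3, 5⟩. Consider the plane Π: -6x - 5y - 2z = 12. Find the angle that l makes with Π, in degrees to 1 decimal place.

62.6

sin θ = |n·v| / (|n||v|) = |-55| / (√65 · √59) = 0.88814.
θ ≈ 62.6°.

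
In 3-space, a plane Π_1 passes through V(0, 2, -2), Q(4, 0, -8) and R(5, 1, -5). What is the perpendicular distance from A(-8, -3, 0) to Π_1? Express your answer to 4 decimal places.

VQ = (4, -2, -6), VR = (5, -1, -3); a normal to Π_1 is VQ × VR = (0, -18, 6).
Using V: Π_1 has equation -18y + 6z = -48.
n·A − d = (0)·(-8) + (-18)·(-3) + (6)·(0) − (-48) = 102; |n| = √360.
Distance = |102| / √360 = 102/√360 ≈ 5.3759.

5.3759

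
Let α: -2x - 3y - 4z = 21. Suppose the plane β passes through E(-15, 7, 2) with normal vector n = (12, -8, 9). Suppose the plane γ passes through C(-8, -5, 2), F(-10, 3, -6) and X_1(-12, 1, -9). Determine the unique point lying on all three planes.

β: n·r = n·E gives 12x - 8y + 9z = -218.
CF = (-2, 8, -8), CX_1 = (-4, 6, -11); a normal to γ is CF × CX_1 = (-40, 10, 20).
Using C: γ has equation -40x + 10y + 20z = 310.
Solving the 3×3 linear system -2x - 3y - 4z = 21, 12x - 8y + 9z = -218, -40x + 10y + 20z = 310 (e.g. by elimination or Cramer's rule, determinant = 3100) gives (-9, 7, -6).

(-9, 7, -6)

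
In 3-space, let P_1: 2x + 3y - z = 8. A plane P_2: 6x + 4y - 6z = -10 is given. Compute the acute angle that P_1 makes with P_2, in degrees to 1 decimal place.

cos θ = |n₁·n₂| / (|n₁||n₂|) = |30| / (√14 · √88).
θ = arccos(0.85470) ≈ 31.3°.

31.3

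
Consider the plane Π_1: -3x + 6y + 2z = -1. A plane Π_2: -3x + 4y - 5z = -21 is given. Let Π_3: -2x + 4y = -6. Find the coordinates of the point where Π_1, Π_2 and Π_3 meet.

Solving the 3×3 linear system -3x + 6y + 2z = -1, -3x + 4y - 5z = -21, -2x + 4y = -6 (e.g. by elimination or Cramer's rule, determinant = -8) gives (-5, -4, 4).

(-5, -4, 4)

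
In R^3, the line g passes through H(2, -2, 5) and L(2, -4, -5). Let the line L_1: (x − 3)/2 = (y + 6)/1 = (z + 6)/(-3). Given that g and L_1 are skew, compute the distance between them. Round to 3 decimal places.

2.006

A direction vector for g is L − H = (0, -2, -10).
L_1 has direction (2, 1, -3) through (3, -6, -6).
Common perpendicular direction n = (0, -2, -10) × (2, 1, -3) = (16, -20, 4).
With w = (3, -6, -6) − (2, -2, 5) = (1, -4, -11), w · n = 52.
Distance = |w · n| / |n| = |52| / √672 ≈ 2.006.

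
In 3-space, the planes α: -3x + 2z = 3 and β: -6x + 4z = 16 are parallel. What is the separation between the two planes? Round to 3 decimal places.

1.387

Rescale β by 1/2: -3x + 2z = 8. Then distance = |3 − 8| / √13 ≈ 1.387.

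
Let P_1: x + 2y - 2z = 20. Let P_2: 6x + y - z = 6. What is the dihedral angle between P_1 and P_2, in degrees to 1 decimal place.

57.3

cos θ = |n₁·n₂| / (|n₁||n₂|) = |10| / (√9 · √38).
θ = arccos(0.54074) ≈ 57.3°.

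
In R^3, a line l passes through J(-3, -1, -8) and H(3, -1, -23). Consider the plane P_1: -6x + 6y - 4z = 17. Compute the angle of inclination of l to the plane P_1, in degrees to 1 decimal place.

9.1

A direction vector for l is H − J = (6, 0, -15).
sin θ = |n·v| / (|n||v|) = |24| / (√88 · √261) = 0.15836.
θ ≈ 9.1°.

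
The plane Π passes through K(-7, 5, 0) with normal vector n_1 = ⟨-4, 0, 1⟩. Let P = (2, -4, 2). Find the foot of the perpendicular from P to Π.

(-6, -4, 4)

Π: n_1·r = n_1·K gives -4x + z = 28.
Foot = P − λn with λ = (n·P − d)/|n|² = (-6 − 28)/17 = -2.
Foot = (2, -4, 2) − (-2)·(-4, 0, 1) = (-6, -4, 4).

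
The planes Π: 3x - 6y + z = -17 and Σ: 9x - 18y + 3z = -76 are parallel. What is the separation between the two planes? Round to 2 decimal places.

1.23

Rescale Σ by 1/3: 3x - 6y + z = -76/3. Then distance = |-17 − (-76/3)| / √46 ≈ 1.23.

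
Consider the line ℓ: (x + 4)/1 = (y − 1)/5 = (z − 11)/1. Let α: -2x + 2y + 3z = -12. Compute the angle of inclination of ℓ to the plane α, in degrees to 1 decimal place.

30.9

ℓ has direction (1, 5, 1) through (-4, 1, 11).
sin θ = |n·v| / (|n||v|) = |11| / (√17 · √27) = 0.51344.
θ ≈ 30.9°.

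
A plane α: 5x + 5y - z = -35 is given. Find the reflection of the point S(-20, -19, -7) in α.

λ = (n·S − d)/|n|² = (-188 − (-35))/51 = -3.
Reflection = S − 2λn = (-20, -19, -7) − (-6)·(5, 5, -1) = (10, 11, -13).

(10, 11, -13)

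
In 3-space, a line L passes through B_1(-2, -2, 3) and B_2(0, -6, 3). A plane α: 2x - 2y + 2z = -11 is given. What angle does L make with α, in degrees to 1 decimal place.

50.8

A direction vector for L is B_2 − B_1 = (2, -4, 0).
sin θ = |n·v| / (|n||v|) = |12| / (√12 · √20) = 0.77460.
θ ≈ 50.8°.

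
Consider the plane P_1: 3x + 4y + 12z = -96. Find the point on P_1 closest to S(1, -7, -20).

(4, -3, -8)

Foot = S − λn with λ = (n·S − d)/|n|² = (-265 − (-96))/169 = -1.
Foot = (1, -7, -20) − (-1)·(3, 4, 12) = (4, -3, -8).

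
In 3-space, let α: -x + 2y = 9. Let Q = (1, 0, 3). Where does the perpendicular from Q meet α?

(-1, 4, 3)

Foot = Q − λn with λ = (n·Q − d)/|n|² = (-1 − 9)/5 = -2.
Foot = (1, 0, 3) − (-2)·(-1, 2, 0) = (-1, 4, 3).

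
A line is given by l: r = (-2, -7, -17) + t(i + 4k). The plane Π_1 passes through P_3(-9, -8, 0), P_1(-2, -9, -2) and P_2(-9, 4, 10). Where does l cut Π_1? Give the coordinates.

P_3P_1 = (7, -1, -2), P_3P_2 = (0, 12, 10); a normal to Π_1 is P_3P_1 × P_3P_2 = (14, -70, 84).
Using P_3: Π_1 has equation 14x - 70y + 84z = 434.
Substitute r = (-2, -7, -17) + t(1, 0, 4) into the plane: -966 + 350t = 434, so t = 4.
Intersection: (-2, -7, -17) + 4·(1, 0, 4) = (2, -7, -1).

(2, -7, -1)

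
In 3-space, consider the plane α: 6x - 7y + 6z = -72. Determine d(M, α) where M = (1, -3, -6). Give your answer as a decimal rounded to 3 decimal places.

5.727

n·M − d = (6)·(1) + (-7)·(-3) + (6)·(-6) − (-72) = 63; |n| = √121.
Distance = |63| / √121 = 63/√121 ≈ 5.727.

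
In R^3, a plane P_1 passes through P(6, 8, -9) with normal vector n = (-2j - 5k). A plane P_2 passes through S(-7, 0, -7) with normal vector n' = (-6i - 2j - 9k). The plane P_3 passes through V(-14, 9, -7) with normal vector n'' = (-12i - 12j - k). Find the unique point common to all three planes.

P_1: n·r = n·P gives -2y - 5z = 29.
P_2: n'·r = n'·S gives -6x - 2y - 9z = 105.
P_3: n''·r = n''·V gives -12x - 12y - z = 67.
Solving the 3×3 linear system -2y - 5z = 29, -6x - 2y - 9z = 105, -12x - 12y - z = 67 (e.g. by elimination or Cramer's rule, determinant = -444) gives (-8, 3, -7).

(-8, 3, -7)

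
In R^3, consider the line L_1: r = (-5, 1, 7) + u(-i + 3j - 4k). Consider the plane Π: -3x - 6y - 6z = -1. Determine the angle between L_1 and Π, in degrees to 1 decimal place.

11.3

sin θ = |n·v| / (|n||v|) = |9| / (√81 · √26) = 0.19612.
θ ≈ 11.3°.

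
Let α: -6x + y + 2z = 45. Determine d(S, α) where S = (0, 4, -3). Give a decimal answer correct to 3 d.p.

n·S − d = (-6)·(0) + (1)·(4) + (2)·(-3) − 45 = -47; |n| = √41.
Distance = |-47| / √41 = 47/√41 ≈ 7.340.

7.340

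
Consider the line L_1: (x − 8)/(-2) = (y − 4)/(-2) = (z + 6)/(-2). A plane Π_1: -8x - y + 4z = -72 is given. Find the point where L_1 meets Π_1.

(4, 0, -10)

L_1 has direction (-2, -2, -2) through (8, 4, -6).
Substitute r = (8, 4, -6) + t(-2, -2, -2) into the plane: -92 + 10t = -72, so t = 2.
Intersection: (8, 4, -6) + 2·(-2, -2, -2) = (4, 0, -10).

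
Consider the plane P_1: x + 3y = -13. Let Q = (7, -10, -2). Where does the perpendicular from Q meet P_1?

Foot = Q − λn with λ = (n·Q − d)/|n|² = (-23 − (-13))/10 = -1.
Foot = (7, -10, -2) − (-1)·(1, 3, 0) = (8, -7, -2).

(8, -7, -2)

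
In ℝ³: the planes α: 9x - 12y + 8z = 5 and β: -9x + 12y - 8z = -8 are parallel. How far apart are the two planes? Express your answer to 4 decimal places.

0.1765

Rescale β by 1/(-1): 9x - 12y + 8z = 8. Then distance = |5 − 8| / √289 ≈ 0.1765.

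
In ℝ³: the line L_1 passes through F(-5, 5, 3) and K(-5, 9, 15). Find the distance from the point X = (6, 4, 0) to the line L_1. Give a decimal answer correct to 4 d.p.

A direction vector for L_1 is K − F = (0, 4, 12).
Taking (-5, 5, 3) on L_1 with direction v = (0, 4, 12): w = X − (-5, 5, 3) = (11, -1, -3), and w × v = (0, -132, 44).
Distance = |w × v| / |v| = √19360 / √160 ≈ 11.0000.

11.0000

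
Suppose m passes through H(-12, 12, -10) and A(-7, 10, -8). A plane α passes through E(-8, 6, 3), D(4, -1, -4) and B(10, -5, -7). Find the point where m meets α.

A direction vector for m is A − H = (5, -2, 2).
ED = (12, -7, -7), EB = (18, -11, -10); a normal to α is ED × EB = (-7, -6, -6).
Using E: α has equation -7x - 6y - 6z = 2.
Substitute r = (-12, 12, -10) + t(5, -2, 2) into the plane: 72 + (-35)t = 2, so t = 2.
Intersection: (-12, 12, -10) + 2·(5, -2, 2) = (-2, 8, -6).

(-2, 8, -6)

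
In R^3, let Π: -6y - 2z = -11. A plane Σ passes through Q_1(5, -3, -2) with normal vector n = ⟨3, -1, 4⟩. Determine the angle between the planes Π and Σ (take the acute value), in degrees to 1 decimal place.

86.4

Σ: n·r = n·Q_1 gives 3x - y + 4z = 10.
cos θ = |n₁·n₂| / (|n₁||n₂|) = |-2| / (√40 · √26).
θ = arccos(0.06202) ≈ 86.4°.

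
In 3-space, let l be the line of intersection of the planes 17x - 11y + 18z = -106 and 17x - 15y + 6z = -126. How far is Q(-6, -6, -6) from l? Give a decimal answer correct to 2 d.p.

9.89

Direction of l: (17, -11, 18) × (17, -15, 6) = (204, 204, -68).
A point on l: solving the two plane equations with x = -6 gives (-6, 2, 1).
Taking (-6, 2, 1) on l with direction v = (204, 204, -68): w = Q − (-6, 2, 1) = (0, -8, -7), and w × v = (1972, -1428, 1632).
Distance = |w × v| / |v| = √8591392 / √87856 ≈ 9.89.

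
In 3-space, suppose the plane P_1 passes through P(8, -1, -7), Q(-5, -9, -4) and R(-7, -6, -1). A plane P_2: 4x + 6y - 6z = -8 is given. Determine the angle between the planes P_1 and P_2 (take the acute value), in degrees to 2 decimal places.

54.18

PQ = (-13, -8, 3), PR = (-15, -5, 6); a normal to P_1 is PQ × PR = (-33, 33, -55).
Using P: P_1 has equation -33x + 33y - 55z = 88.
cos θ = |n₁·n₂| / (|n₁||n₂|) = |396| / (√5203 · √88).
θ = arccos(0.58523) ≈ 54.18°.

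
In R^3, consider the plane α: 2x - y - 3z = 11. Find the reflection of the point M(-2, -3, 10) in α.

(10, -9, -8)

λ = (n·M − d)/|n|² = (-31 − 11)/14 = -3.
Reflection = M − 2λn = (-2, -3, 10) − (-6)·(2, -1, -3) = (10, -9, -8).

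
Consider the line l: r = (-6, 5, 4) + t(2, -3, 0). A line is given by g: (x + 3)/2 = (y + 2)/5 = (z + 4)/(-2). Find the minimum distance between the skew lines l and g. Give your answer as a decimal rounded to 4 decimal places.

g has direction (2, 5, -2) through (-3, -2, -4).
Common perpendicular direction n = (2, -3, 0) × (2, 5, -2) = (6, 4, 16).
With w = (-3, -2, -4) − (-6, 5, 4) = (3, -7, -8), w · n = -138.
Distance = |w · n| / |n| = |-138| / √308 ≈ 7.8633.

7.8633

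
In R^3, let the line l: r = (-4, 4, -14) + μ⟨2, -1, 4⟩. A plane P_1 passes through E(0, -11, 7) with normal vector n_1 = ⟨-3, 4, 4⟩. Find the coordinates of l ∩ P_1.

P_1: n_1·r = n_1·E gives -3x + 4y + 4z = -16.
Substitute r = (-4, 4, -14) + t(2, -1, 4) into the plane: -28 + 6t = -16, so t = 2.
Intersection: (-4, 4, -14) + 2·(2, -1, 4) = (0, 2, -6).

(0, 2, -6)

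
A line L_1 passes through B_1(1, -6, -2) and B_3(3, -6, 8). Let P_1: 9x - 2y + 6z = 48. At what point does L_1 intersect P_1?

(2, -6, 3)

A direction vector for L_1 is B_3 − B_1 = (2, 0, 10).
Substitute r = (1, -6, -2) + t(2, 0, 10) into the plane: 9 + 78t = 48, so t = 1/2.
Intersection: (1, -6, -2) + (1/2)·(2, 0, 10) = (2, -6, 3).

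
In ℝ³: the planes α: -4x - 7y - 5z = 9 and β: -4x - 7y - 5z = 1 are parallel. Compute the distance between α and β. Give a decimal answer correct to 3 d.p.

Same normal n = (-4, -7, -5) with |n| = √90; distance = |9 − 1| / |n| = 8/√90 ≈ 0.843.

0.843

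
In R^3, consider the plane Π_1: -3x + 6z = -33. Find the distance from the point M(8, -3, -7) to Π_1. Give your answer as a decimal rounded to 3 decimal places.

4.919

n·M − d = (-3)·(8) + (0)·(-3) + (6)·(-7) − (-33) = -33; |n| = √45.
Distance = |-33| / √45 = 33/√45 ≈ 4.919.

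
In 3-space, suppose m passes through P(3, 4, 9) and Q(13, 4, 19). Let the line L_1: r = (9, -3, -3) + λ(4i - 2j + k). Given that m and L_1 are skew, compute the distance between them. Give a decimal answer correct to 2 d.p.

3.64

A direction vector for m is Q − P = (10, 0, 10).
Common perpendicular direction n = (10, 0, 10) × (4, -2, 1) = (20, 30, -20).
With w = (9, -3, -3) − (3, 4, 9) = (6, -7, -12), w · n = 150.
Distance = |w · n| / |n| = |150| / √1700 ≈ 3.64.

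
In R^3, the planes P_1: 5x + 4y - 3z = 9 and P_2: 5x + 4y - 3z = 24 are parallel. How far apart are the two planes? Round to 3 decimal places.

Same normal n = (5, 4, -3) with |n| = √50; distance = |9 − 24| / |n| = 15/√50 ≈ 2.121.

2.121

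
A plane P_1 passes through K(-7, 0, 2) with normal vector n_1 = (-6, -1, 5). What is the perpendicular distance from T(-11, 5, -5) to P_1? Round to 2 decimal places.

2.03

P_1: n_1·r = n_1·K gives -6x - y + 5z = 52.
n·T − d = (-6)·(-11) + (-1)·(5) + (5)·(-5) − 52 = -16; |n| = √62.
Distance = |-16| / √62 = 16/√62 ≈ 2.03.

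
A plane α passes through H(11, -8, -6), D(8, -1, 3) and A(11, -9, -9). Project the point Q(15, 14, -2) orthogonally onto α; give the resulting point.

(3, 5, 1)

HD = (-3, 7, 9), HA = (0, -1, -3); a normal to α is HD × HA = (-12, -9, 3).
Using H: α has equation -12x - 9y + 3z = -78.
Foot = Q − λn with λ = (n·Q − d)/|n|² = (-312 − (-78))/234 = -1.
Foot = (15, 14, -2) − (-1)·(-12, -9, 3) = (3, 5, 1).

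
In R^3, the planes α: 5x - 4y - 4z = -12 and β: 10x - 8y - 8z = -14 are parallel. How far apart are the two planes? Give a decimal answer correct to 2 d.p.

Rescale β by 1/2: 5x - 4y - 4z = -7. Then distance = |-12 − (-7)| / √57 ≈ 0.66.

0.66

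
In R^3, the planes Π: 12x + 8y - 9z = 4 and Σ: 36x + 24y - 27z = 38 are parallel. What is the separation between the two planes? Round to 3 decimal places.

Rescale Σ by 1/3: 12x + 8y - 9z = 38/3. Then distance = |4 − (38/3)| / √289 ≈ 0.510.

0.510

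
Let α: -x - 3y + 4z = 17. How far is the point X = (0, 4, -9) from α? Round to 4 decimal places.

n·X − d = (-1)·(0) + (-3)·(4) + (4)·(-9) − 17 = -65; |n| = √26.
Distance = |-65| / √26 = 65/√26 ≈ 12.7475.

12.7475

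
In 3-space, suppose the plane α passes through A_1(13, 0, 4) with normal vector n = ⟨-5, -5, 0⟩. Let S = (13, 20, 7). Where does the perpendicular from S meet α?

α: n·r = n·A_1 gives -5x - 5y = -65.
Foot = S − λn with λ = (n·S − d)/|n|² = (-165 − (-65))/50 = -2.
Foot = (13, 20, 7) − (-2)·(-5, -5, 0) = (3, 10, 7).

(3, 10, 7)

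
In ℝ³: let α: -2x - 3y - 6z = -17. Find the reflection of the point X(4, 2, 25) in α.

(-8, -16, -11)

λ = (n·X − d)/|n|² = (-164 − (-17))/49 = -3.
Reflection = X − 2λn = (4, 2, 25) − (-6)·(-2, -3, -6) = (-8, -16, -11).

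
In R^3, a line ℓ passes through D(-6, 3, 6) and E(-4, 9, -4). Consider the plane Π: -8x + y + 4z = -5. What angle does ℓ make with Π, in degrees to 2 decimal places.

28.00

A direction vector for ℓ is E − D = (2, 6, -10).
sin θ = |n·v| / (|n||v|) = |-50| / (√81 · √140) = 0.46953.
θ ≈ 28.00°.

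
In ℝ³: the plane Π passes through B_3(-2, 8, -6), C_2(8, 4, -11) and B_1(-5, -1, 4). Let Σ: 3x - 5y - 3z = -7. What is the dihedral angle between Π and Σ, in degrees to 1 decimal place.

B_3C_2 = (10, -4, -5), B_3B_1 = (-3, -9, 10); a normal to Π is B_3C_2 × B_3B_1 = (-85, -85, -102).
Using B_3: Π has equation -85x - 85y - 102z = 102.
cos θ = |n₁·n₂| / (|n₁||n₂|) = |476| / (√24854 · √43).
θ = arccos(0.46044) ≈ 62.6°.

62.6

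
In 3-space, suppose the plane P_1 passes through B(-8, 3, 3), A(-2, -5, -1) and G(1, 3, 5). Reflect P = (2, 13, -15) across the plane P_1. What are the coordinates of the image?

BA = (6, -8, -4), BG = (9, 0, 2); a normal to P_1 is BA × BG = (-16, -48, 72).
Using B: P_1 has equation -16x - 48y + 72z = 200.
λ = (n·P − d)/|n|² = (-1736 − 200)/7744 = -1/4.
Reflection = P − 2λn = (2, 13, -15) − (-1/2)·(-16, -48, 72) = (-6, -11, 21).

(-6, -11, 21)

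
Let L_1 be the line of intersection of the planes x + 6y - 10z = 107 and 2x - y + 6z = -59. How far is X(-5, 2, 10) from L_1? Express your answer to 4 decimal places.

17.5657

Direction of L_1: (1, 6, -10) × (2, -1, 6) = (26, -26, -13).
A point on L_1: solving the two plane equations with x = 5 gives (5, -3, -12).
Taking (5, -3, -12) on L_1 with direction v = (26, -26, -13): w = X − (5, -3, -12) = (-10, 5, 22), and w × v = (507, 442, 130).
Distance = |w × v| / |v| = √469313 / √1521 ≈ 17.5657.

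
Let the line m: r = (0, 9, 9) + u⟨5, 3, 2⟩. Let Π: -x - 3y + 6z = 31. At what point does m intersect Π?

(-10, 3, 5)

Substitute r = (0, 9, 9) + t(5, 3, 2) into the plane: 27 + (-2)t = 31, so t = -2.
Intersection: (0, 9, 9) + (-2)·(5, 3, 2) = (-10, 3, 5).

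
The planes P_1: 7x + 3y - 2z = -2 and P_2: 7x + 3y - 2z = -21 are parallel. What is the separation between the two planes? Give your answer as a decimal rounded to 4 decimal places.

2.4130

Same normal n = (7, 3, -2) with |n| = √62; distance = |-2 − (-21)| / |n| = 19/√62 ≈ 2.4130.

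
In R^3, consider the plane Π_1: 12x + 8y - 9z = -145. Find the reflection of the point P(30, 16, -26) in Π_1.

(-42, -32, 28)

λ = (n·P − d)/|n|² = (722 − (-145))/289 = 3.
Reflection = P − 2λn = (30, 16, -26) − 6·(12, 8, -9) = (-42, -32, 28).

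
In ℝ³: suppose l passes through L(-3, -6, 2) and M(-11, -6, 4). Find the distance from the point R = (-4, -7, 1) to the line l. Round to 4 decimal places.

1.5718

A direction vector for l is M − L = (-8, 0, 2).
Taking (-3, -6, 2) on l with direction v = (-8, 0, 2): w = R − (-3, -6, 2) = (-1, -1, -1), and w × v = (-2, 10, -8).
Distance = |w × v| / |v| = √168 / √68 ≈ 1.5718.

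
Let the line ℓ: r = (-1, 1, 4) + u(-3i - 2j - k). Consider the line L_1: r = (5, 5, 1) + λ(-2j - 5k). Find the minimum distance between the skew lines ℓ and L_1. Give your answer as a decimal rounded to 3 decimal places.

Common perpendicular direction n = (-3, -2, -1) × (0, -2, -5) = (8, -15, 6).
With w = (5, 5, 1) − (-1, 1, 4) = (6, 4, -3), w · n = -30.
Distance = |w · n| / |n| = |-30| / √325 ≈ 1.664.

1.664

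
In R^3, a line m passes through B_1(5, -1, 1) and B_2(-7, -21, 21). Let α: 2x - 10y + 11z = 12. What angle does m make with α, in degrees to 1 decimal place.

59.2

A direction vector for m is B_2 − B_1 = (-12, -20, 20).
sin θ = |n·v| / (|n||v|) = |396| / (√225 · √944) = 0.85925.
θ ≈ 59.2°.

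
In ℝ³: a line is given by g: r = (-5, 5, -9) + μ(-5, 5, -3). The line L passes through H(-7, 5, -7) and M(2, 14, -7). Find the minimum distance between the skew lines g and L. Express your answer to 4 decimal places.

A direction vector for L is M − H = (9, 9, 0).
Common perpendicular direction n = (-5, 5, -3) × (9, 9, 0) = (27, -27, -90).
With w = (-7, 5, -7) − (-5, 5, -9) = (-2, 0, 2), w · n = -234.
Distance = |w · n| / |n| = |-234| / √9558 ≈ 2.3935.

2.3935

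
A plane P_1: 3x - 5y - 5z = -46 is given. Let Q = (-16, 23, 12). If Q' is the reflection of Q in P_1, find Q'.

λ = (n·Q − d)/|n|² = (-223 − (-46))/59 = -3.
Reflection = Q − 2λn = (-16, 23, 12) − (-6)·(3, -5, -5) = (2, -7, -18).

(2, -7, -18)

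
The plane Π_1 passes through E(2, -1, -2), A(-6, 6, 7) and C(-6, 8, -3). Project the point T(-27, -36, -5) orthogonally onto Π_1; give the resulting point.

(6, -6, 1)

EA = (-8, 7, 9), EC = (-8, 9, -1); a normal to Π_1 is EA × EC = (-88, -80, -16).
Using E: Π_1 has equation -88x - 80y - 16z = -64.
Foot = T − λn with λ = (n·T − d)/|n|² = (5336 − (-64))/14400 = 3/8.
Foot = (-27, -36, -5) − (3/8)·(-88, -80, -16) = (6, -6, 1).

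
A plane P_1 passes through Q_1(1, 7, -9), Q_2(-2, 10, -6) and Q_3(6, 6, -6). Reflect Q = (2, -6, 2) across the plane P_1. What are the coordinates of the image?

(14, 18, -10)

Q_1Q_2 = (-3, 3, 3), Q_1Q_3 = (5, -1, 3); a normal to P_1 is Q_1Q_2 × Q_1Q_3 = (12, 24, -12).
Using Q_1: P_1 has equation 12x + 24y - 12z = 288.
λ = (n·Q − d)/|n|² = (-144 − 288)/864 = -1/2.
Reflection = Q − 2λn = (2, -6, 2) − (-1)·(12, 24, -12) = (14, 18, -10).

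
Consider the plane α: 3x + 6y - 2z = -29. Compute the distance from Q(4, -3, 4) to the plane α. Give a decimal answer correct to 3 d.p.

n·Q − d = (3)·(4) + (6)·(-3) + (-2)·(4) − (-29) = 15; |n| = √49.
Distance = |15| / √49 = 15/√49 ≈ 2.143.

2.143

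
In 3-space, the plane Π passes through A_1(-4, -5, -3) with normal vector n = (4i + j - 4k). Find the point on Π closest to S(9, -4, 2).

(5, -5, 6)

Π: n·r = n·A_1 gives 4x + y - 4z = -9.
Foot = S − λn with λ = (n·S − d)/|n|² = (24 − (-9))/33 = 1.
Foot = (9, -4, 2) − 1·(4, 1, -4) = (5, -5, 6).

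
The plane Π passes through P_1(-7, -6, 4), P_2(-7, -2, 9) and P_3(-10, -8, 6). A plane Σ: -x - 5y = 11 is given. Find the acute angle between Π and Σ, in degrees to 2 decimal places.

64.87

P_1P_2 = (0, 4, 5), P_1P_3 = (-3, -2, 2); a normal to Π is P_1P_2 × P_1P_3 = (18, -15, 12).
Using P_1: Π has equation 18x - 15y + 12z = 12.
cos θ = |n₁·n₂| / (|n₁||n₂|) = |57| / (√693 · √26).
θ = arccos(0.42464) ≈ 64.87°.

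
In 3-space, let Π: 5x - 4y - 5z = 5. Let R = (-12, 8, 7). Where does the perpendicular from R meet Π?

Foot = R − λn with λ = (n·R − d)/|n|² = (-127 − 5)/66 = -2.
Foot = (-12, 8, 7) − (-2)·(5, -4, -5) = (-2, 0, -3).

(-2, 0, -3)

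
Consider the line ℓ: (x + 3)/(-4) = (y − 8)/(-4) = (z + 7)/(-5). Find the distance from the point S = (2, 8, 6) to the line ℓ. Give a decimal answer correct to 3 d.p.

8.200

ℓ has direction (-4, -4, -5) through (-3, 8, -7).
Taking (-3, 8, -7) on ℓ with direction v = (-4, -4, -5): w = S − (-3, 8, -7) = (5, 0, 13), and w × v = (52, -27, -20).
Distance = |w × v| / |v| = √3833 / √57 ≈ 8.200.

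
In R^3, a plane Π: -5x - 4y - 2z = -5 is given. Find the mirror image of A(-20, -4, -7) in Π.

(10, 20, 5)

λ = (n·A − d)/|n|² = (130 − (-5))/45 = 3.
Reflection = A − 2λn = (-20, -4, -7) − 6·(-5, -4, -2) = (10, 20, 5).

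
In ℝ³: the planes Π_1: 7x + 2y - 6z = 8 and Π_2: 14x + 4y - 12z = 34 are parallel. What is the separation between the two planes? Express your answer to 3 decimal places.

Rescale Π_2 by 1/2: 7x + 2y - 6z = 17. Then distance = |8 − 17| / √89 ≈ 0.954.

0.954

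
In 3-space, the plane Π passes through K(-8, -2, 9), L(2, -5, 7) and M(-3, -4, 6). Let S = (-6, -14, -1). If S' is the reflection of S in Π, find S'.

(-2, 2, -5)

KL = (10, -3, -2), KM = (5, -2, -3); a normal to Π is KL × KM = (5, 20, -5).
Using K: Π has equation 5x + 20y - 5z = -125.
λ = (n·S − d)/|n|² = (-305 − (-125))/450 = -2/5.
Reflection = S − 2λn = (-6, -14, -1) − (-4/5)·(5, 20, -5) = (-2, 2, -5).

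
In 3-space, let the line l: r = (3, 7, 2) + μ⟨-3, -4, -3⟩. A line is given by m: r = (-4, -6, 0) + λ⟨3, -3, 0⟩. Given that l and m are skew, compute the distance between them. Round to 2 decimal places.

5.62

Common perpendicular direction n = (-3, -4, -3) × (3, -3, 0) = (-9, -9, 21).
With w = (-4, -6, 0) − (3, 7, 2) = (-7, -13, -2), w · n = 138.
Distance = |w · n| / |n| = |138| / √603 ≈ 5.62.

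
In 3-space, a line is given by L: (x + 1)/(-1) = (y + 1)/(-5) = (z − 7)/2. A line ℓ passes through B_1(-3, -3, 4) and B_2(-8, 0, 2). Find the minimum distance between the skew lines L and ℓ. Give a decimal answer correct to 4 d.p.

3.2547

L has direction (-1, -5, 2) through (-1, -1, 7).
A direction vector for ℓ is B_2 − B_1 = (-5, 3, -2).
Common perpendicular direction n = (-1, -5, 2) × (-5, 3, -2) = (4, -12, -28).
With w = (-3, -3, 4) − (-1, -1, 7) = (-2, -2, -3), w · n = 100.
Distance = |w · n| / |n| = |100| / √944 ≈ 3.2547.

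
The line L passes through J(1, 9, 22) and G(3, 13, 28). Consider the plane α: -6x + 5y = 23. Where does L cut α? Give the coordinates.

A direction vector for L is G − J = (2, 4, 6).
Substitute r = (1, 9, 22) + t(2, 4, 6) into the plane: 39 + 8t = 23, so t = -2.
Intersection: (1, 9, 22) + (-2)·(2, 4, 6) = (-3, 1, 10).

(-3, 1, 10)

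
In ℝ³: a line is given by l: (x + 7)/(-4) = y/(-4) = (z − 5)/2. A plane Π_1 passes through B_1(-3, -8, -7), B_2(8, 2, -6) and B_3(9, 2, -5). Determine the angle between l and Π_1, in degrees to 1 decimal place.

11.1

l has direction (-4, -4, 2) through (-7, 0, 5).
B_1B_2 = (11, 10, 1), B_1B_3 = (12, 10, 2); a normal to Π_1 is B_1B_2 × B_1B_3 = (10, -10, -10).
Using B_1: Π_1 has equation 10x - 10y - 10z = 120.
sin θ = |n·v| / (|n||v|) = |-20| / (√300 · √36) = 0.19245.
θ ≈ 11.1°.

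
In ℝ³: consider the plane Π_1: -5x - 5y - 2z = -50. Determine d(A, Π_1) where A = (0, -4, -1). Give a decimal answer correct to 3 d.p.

9.798

n·A − d = (-5)·(0) + (-5)·(-4) + (-2)·(-1) − (-50) = 72; |n| = √54.
Distance = |72| / √54 = 72/√54 ≈ 9.798.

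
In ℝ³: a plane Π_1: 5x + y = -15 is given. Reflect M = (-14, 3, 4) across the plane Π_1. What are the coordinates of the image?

λ = (n·M − d)/|n|² = (-67 − (-15))/26 = -2.
Reflection = M − 2λn = (-14, 3, 4) − (-4)·(5, 1, 0) = (6, 7, 4).

(6, 7, 4)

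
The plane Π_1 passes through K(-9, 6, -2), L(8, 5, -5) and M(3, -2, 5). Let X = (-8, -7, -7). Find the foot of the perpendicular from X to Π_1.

(-6, 3, 1)

KL = (17, -1, -3), KM = (12, -8, 7); a normal to Π_1 is KL × KM = (-31, -155, -124).
Using K: Π_1 has equation -31x - 155y - 124z = -403.
Foot = X − λn with λ = (n·X − d)/|n|² = (2201 − (-403))/40362 = 2/31.
Foot = (-8, -7, -7) − (2/31)·(-31, -155, -124) = (-6, 3, 1).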